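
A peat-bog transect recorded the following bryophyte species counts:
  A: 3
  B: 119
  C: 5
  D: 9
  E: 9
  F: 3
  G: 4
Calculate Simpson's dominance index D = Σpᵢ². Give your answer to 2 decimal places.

0.62

Total N = 3+119+5+9+9+3+4 = 152, so the proportions are 0.0197, 0.7829, 0.0329, 0.0592, 0.0592, 0.0197, 0.0263 (working shown to 4 dp, full precision carried).
D = 0.0197² + 0.7829² + 0.0329² + 0.0592² + 0.0592² + 0.0197² + 0.0263² = 0.0004 + 0.6129 + 0.0011 + 0.0035 + 0.0035 + 0.0004 + 0.0007 = 0.6225.
To 2 decimal places, D = 0.62.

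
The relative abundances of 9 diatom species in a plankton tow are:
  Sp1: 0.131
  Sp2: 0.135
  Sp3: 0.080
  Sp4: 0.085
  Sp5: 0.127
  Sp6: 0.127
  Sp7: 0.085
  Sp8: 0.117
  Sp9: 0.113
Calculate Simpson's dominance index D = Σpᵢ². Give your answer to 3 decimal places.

0.115

D = 0.131² + 0.135² + 0.08² + 0.085² + 0.127² + 0.127² + 0.085² + 0.117² + 0.113² = 0.01716 + 0.01823 + 0.00640 + 0.00723 + 0.01613 + 0.01613 + 0.00723 + 0.01369 + 0.01277 = 0.11495 (working shown to 5 dp, full precision carried).
To 3 decimal places, D = 0.115.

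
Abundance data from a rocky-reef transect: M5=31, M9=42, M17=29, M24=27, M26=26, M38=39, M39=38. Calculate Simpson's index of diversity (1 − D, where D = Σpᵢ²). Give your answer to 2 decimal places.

0.85

Total N = 31+42+29+27+26+39+38 = 232, so the proportions are 0.1336, 0.181, 0.125, 0.1164, 0.1121, 0.1681, 0.1638 (working shown to 4 dp, full precision carried).
D = 0.1336² + 0.181² + 0.125² + 0.1164² + 0.1121² + 0.1681² + 0.1638² = 0.0179 + 0.0328 + 0.0156 + 0.0135 + 0.0126 + 0.0283 + 0.0268 = 0.1474.
So 1 − D = 0.8526, i.e. 0.85 to 2 decimal places.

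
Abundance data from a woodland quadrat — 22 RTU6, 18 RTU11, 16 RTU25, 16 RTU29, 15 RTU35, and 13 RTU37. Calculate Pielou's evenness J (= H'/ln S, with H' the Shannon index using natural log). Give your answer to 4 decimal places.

Total N = 22+18+16+16+15+13 = 100, so the proportions are 0.22, 0.18, 0.16, 0.16, 0.15, 0.13 (working shown to 6 dp, full precision carried).
H' = −Σ pᵢ ln pᵢ = −((-0.333108) + (-0.308664) + (-0.293213) + (-0.293213) + (-0.284568) + (-0.265229)) = 1.777995.
With S = 6 species, ln S = 1.791759, so J = 1.777995/1.791759 = 0.992318, i.e. 0.9923 to 4 decimal places.

0.9923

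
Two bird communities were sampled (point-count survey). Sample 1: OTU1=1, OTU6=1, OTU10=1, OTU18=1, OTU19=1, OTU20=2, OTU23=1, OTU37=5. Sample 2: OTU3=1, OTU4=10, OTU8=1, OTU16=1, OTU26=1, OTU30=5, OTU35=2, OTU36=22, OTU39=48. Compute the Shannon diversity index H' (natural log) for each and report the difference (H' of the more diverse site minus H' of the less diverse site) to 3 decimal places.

0.474

Sample 1: N=13, proportions 0.07692, 0.07692, 0.07692, 0.07692, 0.07692, 0.15385, 0.07692, 0.38462, giving H' = 1.83930 (working shown to 5 dp, full precision carried).
Sample 2: N=91, proportions 0.01099, 0.10989, 0.01099, 0.01099, 0.01099, 0.05495, 0.02198, 0.24176, 0.52747, giving H' = 1.36493.
Difference = |1.83930 − 1.36493| = 0.47437, i.e. 0.474 to 3 decimal places.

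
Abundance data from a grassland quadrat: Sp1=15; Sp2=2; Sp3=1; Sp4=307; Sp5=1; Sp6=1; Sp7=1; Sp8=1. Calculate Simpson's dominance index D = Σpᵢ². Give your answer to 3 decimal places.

Total N = 15+2+1+307+1+1+1+1 = 329, so the proportions are 0.04559, 0.00608, 0.00304, 0.93313, 0.00304, 0.00304, 0.00304, 0.00304 (working shown to 5 dp, full precision carried).
D = 0.04559² + 0.00608² + 0.00304² + 0.93313² + 0.00304² + 0.00304² + 0.00304² + 0.00304² = 0.00208 + 0.00004 + 0.00001 + 0.87073 + 0.00001 + 0.00001 + 0.00001 + 0.00001 = 0.87289.
To 3 decimal places, D = 0.873.

0.873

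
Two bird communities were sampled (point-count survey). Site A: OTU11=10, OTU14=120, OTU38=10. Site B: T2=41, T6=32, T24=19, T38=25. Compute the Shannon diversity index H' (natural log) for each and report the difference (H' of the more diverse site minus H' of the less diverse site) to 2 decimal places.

Site A: N=140, proportions 0.0714, 0.8571, 0.0714, giving H' = 0.5091 (working shown to 4 dp, full precision carried).
Site B: N=117, proportions 0.3504, 0.2735, 0.1624, 0.2137, giving H' = 1.3470.
Difference = |0.5091 − 1.3470| = 0.8379, i.e. 0.84 to 2 decimal places.

0.84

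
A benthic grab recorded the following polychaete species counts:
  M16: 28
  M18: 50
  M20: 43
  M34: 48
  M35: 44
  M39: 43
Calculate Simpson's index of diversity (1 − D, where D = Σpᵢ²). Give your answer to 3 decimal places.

Total N = 28+50+43+48+44+43 = 256, so the proportions are 0.10938, 0.19531, 0.16797, 0.1875, 0.17188, 0.16797 (working shown to 5 dp, full precision carried).
D = 0.10938² + 0.19531² + 0.16797² + 0.1875² + 0.17188² + 0.16797² = 0.01196 + 0.03815 + 0.02821 + 0.03516 + 0.02954 + 0.02821 = 0.17123.
So 1 − D = 0.82877, i.e. 0.829 to 3 decimal places.

0.829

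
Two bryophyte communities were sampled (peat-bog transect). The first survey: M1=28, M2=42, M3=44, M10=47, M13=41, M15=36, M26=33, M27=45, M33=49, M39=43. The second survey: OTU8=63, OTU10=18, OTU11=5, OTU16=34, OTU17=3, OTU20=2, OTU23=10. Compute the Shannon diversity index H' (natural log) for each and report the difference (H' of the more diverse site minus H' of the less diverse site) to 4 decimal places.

0.8569

The first survey: N=408, proportions 0.068627451, 0.102941176, 0.107843137, 0.115196078, 0.100490196, 0.088235294, 0.080882353, 0.110294118, 0.120098039, 0.105392157, giving H' = 2.290375927 (working shown to 9 dp, full precision carried).
The second survey: N=135, proportions 0.466666667, 0.133333333, 0.037037037, 0.251851852, 0.022222222, 0.014814815, 0.074074074, giving H' = 1.433455453.
Difference = |2.290375927 − 1.433455453| = 0.856920474, i.e. 0.8569 to 4 decimal places.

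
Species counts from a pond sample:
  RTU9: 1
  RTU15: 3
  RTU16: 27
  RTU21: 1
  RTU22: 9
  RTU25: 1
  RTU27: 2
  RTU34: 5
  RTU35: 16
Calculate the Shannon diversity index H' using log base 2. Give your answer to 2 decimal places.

Total N = 1+3+27+1+9+1+2+5+16 = 65, so the proportions are 0.0154, 0.0462, 0.4154, 0.0154, 0.1385, 0.0154, 0.0308, 0.0769, 0.2462 (working shown to 4 dp, full precision carried).
Each pᵢ log₂ pᵢ term: 0.0154×(-6.0224)=-0.0927, 0.0462×(-4.4374)=-0.2048, 0.4154×(-1.2675)=-0.5265, 0.0154×(-6.0224)=-0.0927, 0.1385×(-2.8524)=-0.3950, 0.0154×(-6.0224)=-0.0927, 0.0308×(-5.0224)=-0.1545, 0.0769×(-3.7004)=-0.2846, 0.2462×(-2.0224)=-0.4978.
Sum = -2.3412, so H' = 2.34.

2.34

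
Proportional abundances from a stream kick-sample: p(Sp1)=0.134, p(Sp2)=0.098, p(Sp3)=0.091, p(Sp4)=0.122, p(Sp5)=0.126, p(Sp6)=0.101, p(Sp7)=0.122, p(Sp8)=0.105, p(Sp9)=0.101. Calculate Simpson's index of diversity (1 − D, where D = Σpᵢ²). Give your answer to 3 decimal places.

0.887

D = 0.134² + 0.098² + 0.091² + 0.122² + 0.126² + 0.101² + 0.122² + 0.105² + 0.101² = 0.01796 + 0.00960 + 0.00828 + 0.01488 + 0.01588 + 0.01020 + 0.01488 + 0.01102 + 0.01020 = 0.11291 (working shown to 5 dp, full precision carried).
So 1 − D = 0.88709, i.e. 0.887 to 3 decimal places.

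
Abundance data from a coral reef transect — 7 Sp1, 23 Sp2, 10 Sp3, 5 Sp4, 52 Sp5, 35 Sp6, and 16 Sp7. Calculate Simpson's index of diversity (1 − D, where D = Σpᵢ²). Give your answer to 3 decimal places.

0.777

Total N = 7+23+10+5+52+35+16 = 148, so the proportions are 0.0473, 0.15541, 0.06757, 0.03378, 0.35135, 0.23649, 0.10811 (working shown to 5 dp, full precision carried).
D = 0.0473² + 0.15541² + 0.06757² + 0.03378² + 0.35135² + 0.23649² + 0.10811² = 0.00224 + 0.02415 + 0.00457 + 0.00114 + 0.12345 + 0.05593 + 0.01169 = 0.22316.
So 1 − D = 0.77684, i.e. 0.777 to 3 decimal places.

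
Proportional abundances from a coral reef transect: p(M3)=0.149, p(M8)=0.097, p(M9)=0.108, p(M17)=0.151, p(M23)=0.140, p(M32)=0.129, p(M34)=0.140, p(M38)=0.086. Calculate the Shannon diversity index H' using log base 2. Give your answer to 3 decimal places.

2.974

Each pᵢ log₂ pᵢ term (working shown to 5 dp, full precision carried): 0.149×(-2.74662)=-0.40925, 0.097×(-3.36587)=-0.32649, 0.108×(-3.21090)=-0.34678, 0.151×(-2.72738)=-0.41183, 0.14×(-2.83650)=-0.39711, 0.129×(-2.95456)=-0.38114, 0.14×(-2.83650)=-0.39711, 0.086×(-3.53952)=-0.30440.
Sum = -2.97410, so H' = 2.974.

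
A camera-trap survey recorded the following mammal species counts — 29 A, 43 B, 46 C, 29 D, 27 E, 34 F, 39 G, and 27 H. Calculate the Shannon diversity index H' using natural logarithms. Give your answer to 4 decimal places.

2.0587

Total N = 29+43+46+29+27+34+39+27 = 274, so the proportions are 0.105839, 0.156934, 0.167883, 0.105839, 0.09854, 0.124088, 0.142336, 0.09854 (working shown to 6 dp, full precision carried).
Each pᵢ ln pᵢ term: 0.105839×(-2.245832)=-0.237698, 0.156934×(-1.851928)=-0.290631, 0.167883×(-1.784487)=-0.299585, 0.105839×(-2.245832)=-0.237698, 0.09854×(-2.317291)=-0.228346, 0.124088×(-2.086768)=-0.258942, 0.142336×(-1.949566)=-0.277493, 0.09854×(-2.317291)=-0.228346.
Sum = -2.058739, so H' = 2.0587.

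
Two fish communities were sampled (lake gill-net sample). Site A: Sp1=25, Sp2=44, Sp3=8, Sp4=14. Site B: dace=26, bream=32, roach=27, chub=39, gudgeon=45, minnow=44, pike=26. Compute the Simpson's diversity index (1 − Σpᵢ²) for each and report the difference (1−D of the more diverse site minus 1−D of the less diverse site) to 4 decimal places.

0.1903

Site A: N=91, proportions 0.274725, 0.483516, 0.087912, 0.153846, giving 1−D = 0.659341 (working shown to 6 dp, full precision carried).
Site B: N=239, proportions 0.108787, 0.133891, 0.112971, 0.16318, 0.188285, 0.1841, 0.108787, giving 1−D = 0.849670.
Difference = |0.659341 − 0.849670| = 0.190329, i.e. 0.1903 to 4 decimal places.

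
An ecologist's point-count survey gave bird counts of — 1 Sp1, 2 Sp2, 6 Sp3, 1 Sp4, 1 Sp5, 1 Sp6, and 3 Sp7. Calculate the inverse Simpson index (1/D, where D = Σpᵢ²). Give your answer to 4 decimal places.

4.2453

Total N = 1+2+6+1+1+1+3 = 15, so the proportions are 0.06666667, 0.13333333, 0.4, 0.06666667, 0.06666667, 0.06666667, 0.2 (working shown to 8 dp, full precision carried).
D = 0.06666667² + 0.13333333² + 0.4² + 0.06666667² + 0.06666667² + 0.06666667² + 0.2² = 0.00444444 + 0.01777778 + 0.16000000 + 0.00444444 + 0.00444444 + 0.00444444 + 0.04000000 = 0.23555556.
So 1/D = 4.245283, i.e. 4.2453 to 4 decimal places.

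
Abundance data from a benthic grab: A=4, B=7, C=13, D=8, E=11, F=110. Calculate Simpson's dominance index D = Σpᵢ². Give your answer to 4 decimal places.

0.5348

Total N = 4+7+13+8+11+110 = 153, so the proportions are 0.026144, 0.045752, 0.084967, 0.052288, 0.071895, 0.718954 (working shown to 6 dp, full precision carried).
D = 0.026144² + 0.045752² + 0.084967² + 0.052288² + 0.071895² + 0.718954² = 0.000683 + 0.002093 + 0.007219 + 0.002734 + 0.005169 + 0.516895 = 0.534794.
To 4 decimal places, D = 0.5348.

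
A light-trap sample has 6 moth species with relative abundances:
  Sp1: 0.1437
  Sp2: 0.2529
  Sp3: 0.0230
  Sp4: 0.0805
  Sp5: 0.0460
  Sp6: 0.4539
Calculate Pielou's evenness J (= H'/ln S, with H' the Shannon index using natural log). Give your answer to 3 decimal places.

0.790

H' = −Σ pᵢ ln pᵢ = −((-0.27878) + (-0.34768) + (-0.08676) + (-0.20282) + (-0.14164) + (-0.35853)) = 1.41621 (working shown to 5 dp, full precision carried).
With S = 6 species, ln S = 1.79176, so J = 1.41621/1.79176 = 0.79040, i.e. 0.790 to 3 decimal places.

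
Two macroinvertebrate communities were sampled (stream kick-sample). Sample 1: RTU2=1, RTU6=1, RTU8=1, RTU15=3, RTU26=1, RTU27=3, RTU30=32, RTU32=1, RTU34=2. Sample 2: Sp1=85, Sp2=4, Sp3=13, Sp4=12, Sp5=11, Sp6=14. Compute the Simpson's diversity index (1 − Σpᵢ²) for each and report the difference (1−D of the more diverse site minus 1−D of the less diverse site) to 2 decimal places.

Sample 1: N=45, proportions 0.0222, 0.0222, 0.0222, 0.0667, 0.0222, 0.0667, 0.7111, 0.0222, 0.0444, giving 1−D = 0.4810 (working shown to 4 dp, full precision carried).
Sample 2: N=139, proportions 0.6115, 0.0288, 0.0935, 0.0863, 0.0791, 0.1007, giving 1−D = 0.5926.
Difference = |0.4810 − 0.5926| = 0.1116, i.e. 0.11 to 2 decimal places.

0.11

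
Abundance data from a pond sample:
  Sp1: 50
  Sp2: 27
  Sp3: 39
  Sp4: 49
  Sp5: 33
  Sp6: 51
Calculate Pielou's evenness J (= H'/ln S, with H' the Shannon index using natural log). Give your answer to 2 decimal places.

Total N = 50+27+39+49+33+51 = 249, so the proportions are 0.2008, 0.1084, 0.1566, 0.1968, 0.1325, 0.2048 (working shown to 4 dp, full precision carried).
H' = −Σ pᵢ ln pᵢ = −((-0.3224) + (-0.2409) + (-0.2904) + (-0.3199) + (-0.2678) + (-0.3248)) = 1.7661.
With S = 6 species, ln S = 1.7918, so J = 1.7661/1.7918 = 0.9857, i.e. 0.99 to 2 decimal places.

0.99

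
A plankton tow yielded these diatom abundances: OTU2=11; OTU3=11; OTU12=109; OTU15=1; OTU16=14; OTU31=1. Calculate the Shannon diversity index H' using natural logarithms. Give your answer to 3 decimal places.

Total N = 11+11+109+1+14+1 = 147, so the proportions are 0.07483, 0.07483, 0.7415, 0.0068, 0.09524, 0.0068 (working shown to 5 dp, full precision carried).
Each pᵢ ln pᵢ term: 0.07483×(-2.59254)=-0.19400, 0.07483×(-2.59254)=-0.19400, 0.7415×(-0.29908)=-0.22177, 0.0068×(-4.99043)=-0.03395, 0.09524×(-2.35138)=-0.22394, 0.0068×(-4.99043)=-0.03395.
Sum = -0.90161, so H' = 0.902.

0.902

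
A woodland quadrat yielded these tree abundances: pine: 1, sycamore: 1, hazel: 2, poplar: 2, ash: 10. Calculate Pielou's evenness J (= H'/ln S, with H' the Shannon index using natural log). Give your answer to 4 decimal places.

0.7209

Total N = 1+1+2+2+10 = 16, so the proportions are 0.0625, 0.0625, 0.125, 0.125, 0.625 (working shown to 6 dp, full precision carried).
H' = −Σ pᵢ ln pᵢ = −((-0.173287) + (-0.173287) + (-0.259930) + (-0.259930) + (-0.293752)) = 1.160186.
With S = 5 species, ln S = 1.609438, so J = 1.160186/1.609438 = 0.720864, i.e. 0.7209 to 4 decimal places.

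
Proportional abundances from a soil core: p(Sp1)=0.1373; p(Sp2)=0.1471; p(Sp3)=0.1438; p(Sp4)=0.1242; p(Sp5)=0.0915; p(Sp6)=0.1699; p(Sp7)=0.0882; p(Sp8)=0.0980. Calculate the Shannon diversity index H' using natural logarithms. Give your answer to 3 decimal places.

Each pᵢ ln pᵢ term (working shown to 5 dp, full precision carried): 0.1373×(-1.98559)=-0.27262, 0.1471×(-1.91664)=-0.28194, 0.1438×(-1.93933)=-0.27888, 0.1242×(-2.08586)=-0.25906, 0.0915×(-2.39142)=-0.21881, 0.1699×(-1.77255)=-0.30116, 0.0882×(-2.42815)=-0.21416, 0.098×(-2.32279)=-0.22763.
Sum = -2.05427, so H' = 2.054.

2.054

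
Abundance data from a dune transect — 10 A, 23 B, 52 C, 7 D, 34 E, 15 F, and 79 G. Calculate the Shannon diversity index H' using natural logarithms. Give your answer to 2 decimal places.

Total N = 10+23+52+7+34+15+79 = 220, so the proportions are 0.0455, 0.1045, 0.2364, 0.0318, 0.1545, 0.0682, 0.3591 (working shown to 4 dp, full precision carried).
Each pᵢ ln pᵢ term: 0.0455×(-3.0910)=-0.1405, 0.1045×(-2.2581)=-0.2361, 0.2364×(-1.4424)=-0.3409, 0.0318×(-3.4477)=-0.1097, 0.1545×(-1.8673)=-0.2886, 0.0682×(-2.6856)=-0.1831, 0.3591×(-1.0242)=-0.3678.
Sum = -1.6667, so H' = 1.67.

1.67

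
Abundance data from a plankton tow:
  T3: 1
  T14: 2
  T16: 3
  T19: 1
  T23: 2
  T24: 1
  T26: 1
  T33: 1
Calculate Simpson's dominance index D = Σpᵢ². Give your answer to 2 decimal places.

0.15

Total N = 1+2+3+1+2+1+1+1 = 12, so the proportions are 0.0833, 0.1667, 0.25, 0.0833, 0.1667, 0.0833, 0.0833, 0.0833 (working shown to 4 dp, full precision carried).
D = 0.0833² + 0.1667² + 0.25² + 0.0833² + 0.1667² + 0.0833² + 0.0833² + 0.0833² = 0.0069 + 0.0278 + 0.0625 + 0.0069 + 0.0278 + 0.0069 + 0.0069 + 0.0069 = 0.1528.
To 2 decimal places, D = 0.15.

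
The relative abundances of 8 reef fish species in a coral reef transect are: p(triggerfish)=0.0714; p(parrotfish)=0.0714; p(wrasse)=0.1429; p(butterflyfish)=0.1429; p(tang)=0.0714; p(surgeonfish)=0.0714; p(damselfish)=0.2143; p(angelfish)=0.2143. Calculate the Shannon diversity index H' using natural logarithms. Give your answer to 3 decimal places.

Each pᵢ ln pᵢ term (working shown to 5 dp, full precision carried): 0.0714×(-2.63946)=-0.18846, 0.0714×(-2.63946)=-0.18846, 0.1429×(-1.94561)=-0.27803, 0.1429×(-1.94561)=-0.27803, 0.0714×(-2.63946)=-0.18846, 0.0714×(-2.63946)=-0.18846, 0.2143×(-1.54038)=-0.33010, 0.2143×(-1.54038)=-0.33010.
Sum = -1.97009, so H' = 1.970.

1.970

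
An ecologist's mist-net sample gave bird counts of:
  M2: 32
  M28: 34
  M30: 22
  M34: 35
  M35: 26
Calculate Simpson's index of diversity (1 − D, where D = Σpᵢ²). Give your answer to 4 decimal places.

0.7944

Total N = 32+34+22+35+26 = 149, so the proportions are 0.214765, 0.228188, 0.147651, 0.234899, 0.174497 (working shown to 6 dp, full precision carried).
D = 0.214765² + 0.228188² + 0.147651² + 0.234899² + 0.174497² = 0.046124 + 0.052070 + 0.021801 + 0.055178 + 0.030449 = 0.205621.
So 1 − D = 0.794379, i.e. 0.7944 to 4 decimal places.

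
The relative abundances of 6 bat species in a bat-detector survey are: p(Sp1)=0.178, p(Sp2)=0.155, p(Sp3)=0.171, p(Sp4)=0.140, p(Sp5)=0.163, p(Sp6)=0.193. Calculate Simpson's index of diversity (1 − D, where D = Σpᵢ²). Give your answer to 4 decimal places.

0.8316

D = 0.178² + 0.155² + 0.171² + 0.14² + 0.163² + 0.193² = 0.031684 + 0.024025 + 0.029241 + 0.019600 + 0.026569 + 0.037249 = 0.168368 (working shown to 6 dp, full precision carried).
So 1 − D = 0.831632, i.e. 0.8316 to 4 decimal places.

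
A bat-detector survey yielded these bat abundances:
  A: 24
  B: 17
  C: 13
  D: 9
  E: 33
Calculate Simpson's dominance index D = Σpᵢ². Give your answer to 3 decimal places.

0.239

Total N = 24+17+13+9+33 = 96, so the proportions are 0.25, 0.17708, 0.13542, 0.09375, 0.34375 (working shown to 5 dp, full precision carried).
D = 0.25² + 0.17708² + 0.13542² + 0.09375² + 0.34375² = 0.06250 + 0.03136 + 0.01834 + 0.00879 + 0.11816 = 0.23915.
To 3 decimal places, D = 0.239.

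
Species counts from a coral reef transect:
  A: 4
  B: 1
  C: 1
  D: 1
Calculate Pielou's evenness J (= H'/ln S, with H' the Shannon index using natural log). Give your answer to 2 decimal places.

Total N = 4+1+1+1 = 7, so the proportions are 0.5714, 0.1429, 0.1429, 0.1429 (working shown to 4 dp, full precision carried).
H' = −Σ pᵢ ln pᵢ = −((-0.3198) + (-0.2780) + (-0.2780) + (-0.2780)) = 1.1537.
With S = 4 species, ln S = 1.3863, so J = 1.1537/1.3863 = 0.8322, i.e. 0.83 to 2 decimal places.

0.83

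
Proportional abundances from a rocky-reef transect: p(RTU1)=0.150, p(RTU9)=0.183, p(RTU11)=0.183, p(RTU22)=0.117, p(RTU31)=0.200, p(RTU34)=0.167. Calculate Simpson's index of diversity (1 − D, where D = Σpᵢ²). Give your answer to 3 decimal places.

0.829

D = 0.15² + 0.183² + 0.183² + 0.117² + 0.2² + 0.167² = 0.02250 + 0.03349 + 0.03349 + 0.01369 + 0.04000 + 0.02789 = 0.17106 (working shown to 5 dp, full precision carried).
So 1 − D = 0.82894, i.e. 0.829 to 3 decimal places.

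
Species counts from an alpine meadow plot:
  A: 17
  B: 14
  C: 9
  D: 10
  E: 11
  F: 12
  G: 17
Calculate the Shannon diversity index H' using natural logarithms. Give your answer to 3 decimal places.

1.919

Total N = 17+14+9+10+11+12+17 = 90, so the proportions are 0.18889, 0.15556, 0.1, 0.11111, 0.12222, 0.13333, 0.18889 (working shown to 5 dp, full precision carried).
Each pᵢ ln pᵢ term: 0.18889×(-1.66660)=-0.31480, 0.15556×(-1.86075)=-0.28945, 0.1×(-2.30259)=-0.23026, 0.11111×(-2.19722)=-0.24414, 0.12222×(-2.10191)=-0.25690, 0.13333×(-2.01490)=-0.26865, 0.18889×(-1.66660)=-0.31480.
Sum = -1.91900, so H' = 1.919.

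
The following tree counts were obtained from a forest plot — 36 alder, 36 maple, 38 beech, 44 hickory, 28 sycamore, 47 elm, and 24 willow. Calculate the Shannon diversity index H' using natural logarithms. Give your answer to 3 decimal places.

Total N = 36+36+38+44+28+47+24 = 253, so the proportions are 0.14229, 0.14229, 0.1502, 0.17391, 0.11067, 0.18577, 0.09486 (working shown to 5 dp, full precision carried).
Each pᵢ ln pᵢ term: 0.14229×(-1.94987)=-0.27745, 0.14229×(-1.94987)=-0.27745, 0.1502×(-1.89580)=-0.28475, 0.17391×(-1.74920)=-0.30421, 0.11067×(-2.20118)=-0.24361, 0.18577×(-1.68324)=-0.31270, 0.09486×(-2.35534)=-0.22343.
Sum = -1.92360, so H' = 1.924.

1.924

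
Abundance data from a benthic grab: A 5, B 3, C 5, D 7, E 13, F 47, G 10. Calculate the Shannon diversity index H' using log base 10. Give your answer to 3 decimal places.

0.650

Total N = 5+3+5+7+13+47+10 = 90, so the proportions are 0.05556, 0.03333, 0.05556, 0.07778, 0.14444, 0.52222, 0.11111 (working shown to 5 dp, full precision carried).
Each pᵢ log₁₀ pᵢ term: 0.05556×(-1.25527)=-0.06974, 0.03333×(-1.47712)=-0.04924, 0.05556×(-1.25527)=-0.06974, 0.07778×(-1.10914)=-0.08627, 0.14444×(-0.84030)=-0.12138, 0.52222×(-0.28214)=-0.14734, 0.11111×(-0.95424)=-0.10603.
Sum = -0.64972, so H' = 0.650.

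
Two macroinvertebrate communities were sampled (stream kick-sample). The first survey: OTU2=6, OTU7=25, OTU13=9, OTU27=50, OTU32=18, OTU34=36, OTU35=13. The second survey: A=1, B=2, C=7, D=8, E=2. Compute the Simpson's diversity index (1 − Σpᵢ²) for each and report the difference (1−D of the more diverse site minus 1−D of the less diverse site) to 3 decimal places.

0.101

The first survey: N=157, proportions 0.03822, 0.15924, 0.05732, 0.31847, 0.11465, 0.2293, 0.0828, giving 1−D = 0.79589 (working shown to 5 dp, full precision carried).
The second survey: N=20, proportions 0.05, 0.1, 0.35, 0.4, 0.1, giving 1−D = 0.69500.
Difference = |0.79589 − 0.69500| = 0.10089, i.e. 0.101 to 3 decimal places.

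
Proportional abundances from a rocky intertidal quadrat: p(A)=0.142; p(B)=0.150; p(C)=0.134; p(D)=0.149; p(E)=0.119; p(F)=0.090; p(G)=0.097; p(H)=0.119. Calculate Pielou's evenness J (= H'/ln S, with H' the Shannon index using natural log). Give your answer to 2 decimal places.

0.99

H' = −Σ pᵢ ln pᵢ = −((-0.2772) + (-0.2846) + (-0.2693) + (-0.2837) + (-0.2533) + (-0.2167) + (-0.2263) + (-0.2533)) = 2.0644 (working shown to 4 dp, full precision carried).
With S = 8 species, ln S = 2.0794, so J = 2.0644/2.0794 = 0.9928, i.e. 0.99 to 2 decimal places.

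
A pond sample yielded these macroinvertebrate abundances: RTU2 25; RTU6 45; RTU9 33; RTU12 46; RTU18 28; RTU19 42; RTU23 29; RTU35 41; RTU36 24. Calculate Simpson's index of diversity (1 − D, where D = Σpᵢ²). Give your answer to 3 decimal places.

0.883

Total N = 25+45+33+46+28+42+29+41+24 = 313, so the proportions are 0.07987, 0.14377, 0.10543, 0.14696, 0.08946, 0.13419, 0.09265, 0.13099, 0.07668 (working shown to 5 dp, full precision carried).
D = 0.07987² + 0.14377² + 0.10543² + 0.14696² + 0.08946² + 0.13419² + 0.09265² + 0.13099² + 0.07668² = 0.00638 + 0.02067 + 0.01112 + 0.02160 + 0.00800 + 0.01801 + 0.00858 + 0.01716 + 0.00588 = 0.11739.
So 1 − D = 0.88261, i.e. 0.883 to 3 decimal places.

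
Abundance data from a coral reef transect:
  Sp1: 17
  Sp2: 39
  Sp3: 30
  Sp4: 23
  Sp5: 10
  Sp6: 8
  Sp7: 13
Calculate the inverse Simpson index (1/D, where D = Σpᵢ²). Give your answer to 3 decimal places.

5.487

Total N = 17+39+30+23+10+8+13 = 140, so the proportions are 0.1214286, 0.2785714, 0.2142857, 0.1642857, 0.0714286, 0.0571429, 0.0928571 (working shown to 7 dp, full precision carried).
D = 0.1214286² + 0.2785714² + 0.2142857² + 0.1642857² + 0.0714286² + 0.0571429² + 0.0928571² = 0.0147449 + 0.0776020 + 0.0459184 + 0.0269898 + 0.0051020 + 0.0032653 + 0.0086224 = 0.1822449.
So 1/D = 5.48712, i.e. 5.487 to 3 decimal places.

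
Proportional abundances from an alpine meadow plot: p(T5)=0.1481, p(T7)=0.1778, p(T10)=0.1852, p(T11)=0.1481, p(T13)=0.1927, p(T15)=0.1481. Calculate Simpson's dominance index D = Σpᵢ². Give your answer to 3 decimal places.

D = 0.1481² + 0.1778² + 0.1852² + 0.1481² + 0.1927² + 0.1481² = 0.02193 + 0.03161 + 0.03430 + 0.02193 + 0.03713 + 0.02193 = 0.16885 (working shown to 5 dp, full precision carried).
To 3 decimal places, D = 0.169.

0.169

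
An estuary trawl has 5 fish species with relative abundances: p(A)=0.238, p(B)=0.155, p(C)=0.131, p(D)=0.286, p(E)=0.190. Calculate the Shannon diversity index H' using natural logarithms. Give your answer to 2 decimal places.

1.57

Each pᵢ ln pᵢ term (working shown to 4 dp, full precision carried): 0.238×(-1.4355)=-0.3416, 0.155×(-1.8643)=-0.2890, 0.131×(-2.0326)=-0.2663, 0.286×(-1.2518)=-0.3580, 0.19×(-1.6607)=-0.3155.
Sum = -1.5704, so H' = 1.57.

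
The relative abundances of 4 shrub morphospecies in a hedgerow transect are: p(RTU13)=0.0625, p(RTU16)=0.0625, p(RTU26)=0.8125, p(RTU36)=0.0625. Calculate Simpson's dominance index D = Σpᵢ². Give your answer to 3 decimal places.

0.672

D = 0.0625² + 0.0625² + 0.8125² + 0.0625² = 0.00391 + 0.00391 + 0.66016 + 0.00391 = 0.67188 (working shown to 5 dp, full precision carried).
To 3 decimal places, D = 0.672.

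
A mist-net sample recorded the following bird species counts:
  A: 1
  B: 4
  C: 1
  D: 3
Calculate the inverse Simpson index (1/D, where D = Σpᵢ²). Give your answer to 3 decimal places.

3.000

Total N = 1+4+1+3 = 9, so the proportions are 0.111111, 0.444444, 0.111111, 0.333333 (working shown to 6 dp, full precision carried).
D = 0.111111² + 0.444444² + 0.111111² + 0.333333² = 0.012346 + 0.197531 + 0.012346 + 0.111111 = 0.333333.
So 1/D = 3.00000, i.e. 3.000 to 3 decimal places.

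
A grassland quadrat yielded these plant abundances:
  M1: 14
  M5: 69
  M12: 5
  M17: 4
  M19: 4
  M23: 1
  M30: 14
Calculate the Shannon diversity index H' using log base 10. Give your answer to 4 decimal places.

Total N = 14+69+5+4+4+1+14 = 111, so the proportions are 0.126126, 0.621622, 0.045045, 0.036036, 0.036036, 0.009009, 0.126126 (working shown to 6 dp, full precision carried).
Each pᵢ log₁₀ pᵢ term: 0.126126×(-0.899195)=-0.113412, 0.621622×(-0.206474)=-0.128349, 0.045045×(-1.346353)=-0.060647, 0.036036×(-1.443263)=-0.052009, 0.036036×(-1.443263)=-0.052009, 0.009009×(-2.045323)=-0.018426, 0.126126×(-0.899195)=-0.113412.
Sum = -0.538264, so H' = 0.5383.

0.5383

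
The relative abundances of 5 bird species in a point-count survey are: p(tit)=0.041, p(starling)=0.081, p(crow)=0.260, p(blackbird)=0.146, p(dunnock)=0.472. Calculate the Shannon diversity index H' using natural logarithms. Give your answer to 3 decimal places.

Each pᵢ ln pᵢ term (working shown to 5 dp, full precision carried): 0.041×(-3.19418)=-0.13096, 0.081×(-2.51331)=-0.20358, 0.26×(-1.34707)=-0.35024, 0.146×(-1.92415)=-0.28093, 0.472×(-0.75078)=-0.35437.
Sum = -1.32007, so H' = 1.320.

1.320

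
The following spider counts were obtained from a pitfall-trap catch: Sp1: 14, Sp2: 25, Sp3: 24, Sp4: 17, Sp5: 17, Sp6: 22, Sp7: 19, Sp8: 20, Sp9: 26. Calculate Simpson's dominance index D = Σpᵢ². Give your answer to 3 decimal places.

0.115

Total N = 14+25+24+17+17+22+19+20+26 = 184, so the proportions are 0.07609, 0.13587, 0.13043, 0.09239, 0.09239, 0.11957, 0.10326, 0.1087, 0.1413 (working shown to 5 dp, full precision carried).
D = 0.07609² + 0.13587² + 0.13043² + 0.09239² + 0.09239² + 0.11957² + 0.10326² + 0.1087² + 0.1413² = 0.00579 + 0.01846 + 0.01701 + 0.00854 + 0.00854 + 0.01430 + 0.01066 + 0.01181 + 0.01997 = 0.11508.
To 3 decimal places, D = 0.115.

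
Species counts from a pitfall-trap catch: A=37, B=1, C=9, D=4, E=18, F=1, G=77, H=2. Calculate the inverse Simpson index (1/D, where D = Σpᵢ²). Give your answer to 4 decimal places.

2.8739

Total N = 37+1+9+4+18+1+77+2 = 149, so the proportions are 0.2483221, 0.0067114, 0.0604027, 0.0268456, 0.1208054, 0.0067114, 0.5167785, 0.0134228 (working shown to 7 dp, full precision carried).
D = 0.2483221² + 0.0067114² + 0.0604027² + 0.0268456² + 0.1208054² + 0.0067114² + 0.5167785² + 0.0134228² = 0.0616639 + 0.0000450 + 0.0036485 + 0.0007207 + 0.0145939 + 0.0000450 + 0.2670600 + 0.0001802 = 0.3479573.
So 1/D = 2.873916, i.e. 2.8739 to 4 decimal places.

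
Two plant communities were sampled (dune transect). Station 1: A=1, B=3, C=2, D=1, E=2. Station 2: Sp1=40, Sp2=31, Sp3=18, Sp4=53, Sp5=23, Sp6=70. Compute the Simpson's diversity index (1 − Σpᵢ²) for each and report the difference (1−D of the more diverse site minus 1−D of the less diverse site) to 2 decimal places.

Station 1: N=9, proportions 0.1111, 0.3333, 0.2222, 0.1111, 0.2222, giving 1−D = 0.7654 (working shown to 4 dp, full precision carried).
Station 2: N=235, proportions 0.1702, 0.1319, 0.0766, 0.2255, 0.0979, 0.2979, giving 1−D = 0.7986.
Difference = |0.7654 − 0.7986| = 0.0332, i.e. 0.03 to 2 decimal places.

0.03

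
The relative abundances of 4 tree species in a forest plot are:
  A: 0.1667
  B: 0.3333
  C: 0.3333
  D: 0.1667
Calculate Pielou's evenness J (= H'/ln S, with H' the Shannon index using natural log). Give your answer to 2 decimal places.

H' = −Σ pᵢ ln pᵢ = −((-0.2987) + (-0.3662) + (-0.3662) + (-0.2987)) = 1.3297 (working shown to 4 dp, full precision carried).
With S = 4 species, ln S = 1.3863, so J = 1.3297/1.3863 = 0.9592, i.e. 0.96 to 2 decimal places.

0.96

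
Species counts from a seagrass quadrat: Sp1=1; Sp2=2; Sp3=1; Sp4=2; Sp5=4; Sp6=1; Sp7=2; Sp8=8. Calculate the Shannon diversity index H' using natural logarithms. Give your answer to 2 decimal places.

1.79

Total N = 1+2+1+2+4+1+2+8 = 21, so the proportions are 0.0476, 0.0952, 0.0476, 0.0952, 0.1905, 0.0476, 0.0952, 0.381 (working shown to 4 dp, full precision carried).
Each pᵢ ln pᵢ term: 0.0476×(-3.0445)=-0.1450, 0.0952×(-2.3514)=-0.2239, 0.0476×(-3.0445)=-0.1450, 0.0952×(-2.3514)=-0.2239, 0.1905×(-1.6582)=-0.3159, 0.0476×(-3.0445)=-0.1450, 0.0952×(-2.3514)=-0.2239, 0.381×(-0.9651)=-0.3676.
Sum = -1.7903, so H' = 1.79.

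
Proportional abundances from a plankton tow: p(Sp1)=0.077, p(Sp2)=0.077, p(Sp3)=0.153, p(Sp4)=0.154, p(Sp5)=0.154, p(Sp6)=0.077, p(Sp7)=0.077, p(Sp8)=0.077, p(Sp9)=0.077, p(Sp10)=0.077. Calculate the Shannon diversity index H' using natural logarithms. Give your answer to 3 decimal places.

Each pᵢ ln pᵢ term (working shown to 5 dp, full precision carried): 0.077×(-2.56395)=-0.19742, 0.077×(-2.56395)=-0.19742, 0.153×(-1.87732)=-0.28723, 0.154×(-1.87080)=-0.28810, 0.154×(-1.87080)=-0.28810, 0.077×(-2.56395)=-0.19742, 0.077×(-2.56395)=-0.19742, 0.077×(-2.56395)=-0.19742, 0.077×(-2.56395)=-0.19742, 0.077×(-2.56395)=-0.19742.
Sum = -2.24541, so H' = 2.245.

2.245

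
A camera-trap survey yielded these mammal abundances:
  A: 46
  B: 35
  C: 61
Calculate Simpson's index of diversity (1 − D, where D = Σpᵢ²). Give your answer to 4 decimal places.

0.6498

Total N = 46+35+61 = 142, so the proportions are 0.323944, 0.246479, 0.429577 (working shown to 6 dp, full precision carried).
D = 0.323944² + 0.246479² + 0.429577² = 0.104939 + 0.060752 + 0.184537 = 0.350228.
So 1 − D = 0.649772, i.e. 0.6498 to 4 decimal places.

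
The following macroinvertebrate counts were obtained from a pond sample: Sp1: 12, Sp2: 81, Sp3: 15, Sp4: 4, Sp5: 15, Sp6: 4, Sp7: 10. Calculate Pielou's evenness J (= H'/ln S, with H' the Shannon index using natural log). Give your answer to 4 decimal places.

0.7167

Total N = 12+81+15+4+15+4+10 = 141, so the proportions are 0.085106, 0.574468, 0.106383, 0.028369, 0.106383, 0.028369, 0.070922 (working shown to 6 dp, full precision carried).
H' = −Σ pᵢ ln pᵢ = −((-0.209690) + (-0.318434) + (-0.238373) + (-0.101063) + (-0.238373) + (-0.101063) + (-0.187672)) = 1.394668.
With S = 7 species, ln S = 1.945910, so J = 1.394668/1.945910 = 0.716718, i.e. 0.7167 to 4 decimal places.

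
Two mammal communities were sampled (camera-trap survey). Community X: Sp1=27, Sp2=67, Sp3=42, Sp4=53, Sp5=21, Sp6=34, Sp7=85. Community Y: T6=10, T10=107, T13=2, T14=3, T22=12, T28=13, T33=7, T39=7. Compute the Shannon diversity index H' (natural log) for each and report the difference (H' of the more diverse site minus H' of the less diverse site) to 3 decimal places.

0.604

Community X: N=329, proportions 0.08207, 0.20365, 0.12766, 0.16109, 0.06383, 0.10334, 0.25836, giving H' = 1.84601 (working shown to 5 dp, full precision carried).
Community Y: N=161, proportions 0.06211, 0.6646, 0.01242, 0.01863, 0.07453, 0.08075, 0.04348, 0.04348, giving H' = 1.24223.
Difference = |1.84601 − 1.24223| = 0.60378, i.e. 0.604 to 3 decimal places.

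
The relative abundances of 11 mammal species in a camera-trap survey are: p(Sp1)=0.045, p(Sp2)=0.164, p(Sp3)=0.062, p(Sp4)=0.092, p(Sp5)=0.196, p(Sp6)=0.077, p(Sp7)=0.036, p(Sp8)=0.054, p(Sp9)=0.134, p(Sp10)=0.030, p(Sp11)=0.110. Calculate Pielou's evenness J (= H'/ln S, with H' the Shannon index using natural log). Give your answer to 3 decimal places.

0.934

H' = −Σ pᵢ ln pᵢ = −((-0.13955) + (-0.29649) + (-0.17240) + (-0.21951) + (-0.31941) + (-0.19742) + (-0.11967) + (-0.15761) + (-0.26933) + (-0.10520) + (-0.24280)) = 2.23940 (working shown to 5 dp, full precision carried).
With S = 11 species, ln S = 2.39790, so J = 2.23940/2.39790 = 0.93390, i.e. 0.934 to 3 decimal places.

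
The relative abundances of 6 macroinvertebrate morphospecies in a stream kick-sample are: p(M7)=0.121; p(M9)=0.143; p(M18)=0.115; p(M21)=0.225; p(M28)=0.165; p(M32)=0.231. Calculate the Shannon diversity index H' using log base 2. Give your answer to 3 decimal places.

Each pᵢ log₂ pᵢ term (working shown to 5 dp, full precision carried): 0.121×(-3.04692)=-0.36868, 0.143×(-2.80591)=-0.40125, 0.115×(-3.12029)=-0.35883, 0.225×(-2.15200)=-0.48420, 0.165×(-2.59946)=-0.42891, 0.231×(-2.11404)=-0.48834.
Sum = -2.53021, so H' = 2.530.

2.530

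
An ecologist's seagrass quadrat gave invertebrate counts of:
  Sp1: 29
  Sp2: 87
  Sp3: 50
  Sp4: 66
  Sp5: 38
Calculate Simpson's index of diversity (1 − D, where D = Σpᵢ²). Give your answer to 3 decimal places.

Total N = 29+87+50+66+38 = 270, so the proportions are 0.10741, 0.32222, 0.18519, 0.24444, 0.14074 (working shown to 5 dp, full precision carried).
D = 0.10741² + 0.32222² + 0.18519² + 0.24444² + 0.14074² = 0.01154 + 0.10383 + 0.03429 + 0.05975 + 0.01981 = 0.22922.
So 1 − D = 0.77078, i.e. 0.771 to 3 decimal places.

0.771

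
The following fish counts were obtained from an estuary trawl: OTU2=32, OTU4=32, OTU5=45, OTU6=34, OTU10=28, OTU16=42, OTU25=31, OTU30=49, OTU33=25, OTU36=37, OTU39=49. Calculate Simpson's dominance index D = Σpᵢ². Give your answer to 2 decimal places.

0.10

Total N = 32+32+45+34+28+42+31+49+25+37+49 = 404, so the proportions are 0.0792, 0.0792, 0.1114, 0.0842, 0.0693, 0.104, 0.0767, 0.1213, 0.0619, 0.0916, 0.1213 (working shown to 4 dp, full precision carried).
D = 0.0792² + 0.0792² + 0.1114² + 0.0842² + 0.0693² + 0.104² + 0.0767² + 0.1213² + 0.0619² + 0.0916² + 0.1213² = 0.0063 + 0.0063 + 0.0124 + 0.0071 + 0.0048 + 0.0108 + 0.0059 + 0.0147 + 0.0038 + 0.0084 + 0.0147 = 0.0952.
To 2 decimal places, D = 0.10.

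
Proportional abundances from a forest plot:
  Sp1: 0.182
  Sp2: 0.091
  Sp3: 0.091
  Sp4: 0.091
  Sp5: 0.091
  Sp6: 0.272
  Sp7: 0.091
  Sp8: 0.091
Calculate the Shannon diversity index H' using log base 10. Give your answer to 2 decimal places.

0.86

Each pᵢ log₁₀ pᵢ term (working shown to 4 dp, full precision carried): 0.182×(-0.7399)=-0.1347, 0.091×(-1.0410)=-0.0947, 0.091×(-1.0410)=-0.0947, 0.091×(-1.0410)=-0.0947, 0.091×(-1.0410)=-0.0947, 0.272×(-0.5654)=-0.1538, 0.091×(-1.0410)=-0.0947, 0.091×(-1.0410)=-0.0947.
Sum = -0.8568, so H' = 0.86.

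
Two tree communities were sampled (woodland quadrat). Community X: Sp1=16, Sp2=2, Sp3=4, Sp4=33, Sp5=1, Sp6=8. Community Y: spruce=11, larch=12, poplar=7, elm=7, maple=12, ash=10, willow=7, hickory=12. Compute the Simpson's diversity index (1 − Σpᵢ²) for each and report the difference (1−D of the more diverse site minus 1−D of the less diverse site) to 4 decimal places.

Community X: N=64, proportions 0.25, 0.03125, 0.0625, 0.515625, 0.015625, 0.125, giving 1−D = 0.650879 (working shown to 6 dp, full precision carried).
Community Y: N=78, proportions 0.141026, 0.153846, 0.089744, 0.089744, 0.153846, 0.128205, 0.089744, 0.153846, giving 1−D = 0.868508.
Difference = |0.650879 − 0.868508| = 0.217629, i.e. 0.2176 to 4 decimal places.

0.2176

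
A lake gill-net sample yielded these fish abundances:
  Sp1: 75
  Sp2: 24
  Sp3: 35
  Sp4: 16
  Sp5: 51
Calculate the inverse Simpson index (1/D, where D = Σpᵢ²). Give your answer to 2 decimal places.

Total N = 75+24+35+16+51 = 201, so the proportions are 0.373134, 0.119403, 0.174129, 0.079602, 0.253731 (working shown to 6 dp, full precision carried).
D = 0.373134² + 0.119403² + 0.174129² + 0.079602² + 0.253731² = 0.139229 + 0.014257 + 0.030321 + 0.006336 + 0.064380 = 0.254523.
So 1/D = 3.9289, i.e. 3.93 to 2 decimal places.

3.93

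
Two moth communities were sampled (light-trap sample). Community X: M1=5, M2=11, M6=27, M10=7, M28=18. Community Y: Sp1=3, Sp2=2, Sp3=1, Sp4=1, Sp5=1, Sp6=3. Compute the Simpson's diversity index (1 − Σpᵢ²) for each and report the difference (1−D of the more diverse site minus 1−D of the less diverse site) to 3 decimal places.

Community X: N=68, proportions 0.0735294, 0.1617647, 0.3970588, 0.1029412, 0.2647059, giving 1−D = 0.7301038 (working shown to 7 dp, full precision carried).
Community Y: N=11, proportions 0.2727273, 0.1818182, 0.0909091, 0.0909091, 0.0909091, 0.2727273, giving 1−D = 0.7933884.
Difference = |0.7301038 − 0.7933884| = 0.0632846, i.e. 0.063 to 3 decimal places.

0.063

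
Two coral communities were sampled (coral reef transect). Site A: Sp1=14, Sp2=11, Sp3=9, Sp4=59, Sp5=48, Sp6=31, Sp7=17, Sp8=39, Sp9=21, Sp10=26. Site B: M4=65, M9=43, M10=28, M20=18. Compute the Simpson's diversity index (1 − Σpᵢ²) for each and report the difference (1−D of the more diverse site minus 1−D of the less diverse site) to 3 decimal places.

Site A: N=275, proportions 0.05091, 0.04, 0.03273, 0.21455, 0.17455, 0.11273, 0.06182, 0.14182, 0.07636, 0.09455, giving 1−D = 0.86683 (working shown to 5 dp, full precision carried).
Site B: N=154, proportions 0.42208, 0.27922, 0.18182, 0.11688, giving 1−D = 0.69717.
Difference = |0.86683 − 0.69717| = 0.16966, i.e. 0.170 to 3 decimal places.

0.170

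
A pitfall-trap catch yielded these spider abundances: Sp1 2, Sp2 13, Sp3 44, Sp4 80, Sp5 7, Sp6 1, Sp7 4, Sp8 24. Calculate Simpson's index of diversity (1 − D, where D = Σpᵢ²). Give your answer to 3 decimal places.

0.701

Total N = 2+13+44+80+7+1+4+24 = 175, so the proportions are 0.01143, 0.07429, 0.25143, 0.45714, 0.04, 0.00571, 0.02286, 0.13714 (working shown to 5 dp, full precision carried).
D = 0.01143² + 0.07429² + 0.25143² + 0.45714² + 0.04² + 0.00571² + 0.02286² + 0.13714² = 0.00013 + 0.00552 + 0.06322 + 0.20898 + 0.00160 + 0.00003 + 0.00052 + 0.01881 = 0.29881.
So 1 − D = 0.70119, i.e. 0.701 to 3 decimal places.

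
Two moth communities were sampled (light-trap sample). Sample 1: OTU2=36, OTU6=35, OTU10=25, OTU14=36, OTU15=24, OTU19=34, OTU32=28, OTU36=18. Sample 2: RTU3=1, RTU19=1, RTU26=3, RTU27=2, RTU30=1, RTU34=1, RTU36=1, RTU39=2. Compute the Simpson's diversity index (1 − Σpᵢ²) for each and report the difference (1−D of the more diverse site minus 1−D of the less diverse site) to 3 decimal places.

0.022

Sample 1: N=236, proportions 0.15254, 0.14831, 0.10593, 0.15254, 0.10169, 0.14407, 0.11864, 0.07627, giving 1−D = 0.86925 (working shown to 5 dp, full precision carried).
Sample 2: N=12, proportions 0.08333, 0.08333, 0.25, 0.16667, 0.08333, 0.08333, 0.08333, 0.16667, giving 1−D = 0.84722.
Difference = |0.86925 − 0.84722| = 0.02203, i.e. 0.022 to 3 decimal places.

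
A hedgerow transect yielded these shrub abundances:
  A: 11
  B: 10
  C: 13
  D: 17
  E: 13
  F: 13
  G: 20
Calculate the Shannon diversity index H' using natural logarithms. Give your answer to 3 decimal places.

1.920

Total N = 11+10+13+17+13+13+20 = 97, so the proportions are 0.1134, 0.10309, 0.13402, 0.17526, 0.13402, 0.13402, 0.20619 (working shown to 5 dp, full precision carried).
Each pᵢ ln pᵢ term: 0.1134×(-2.17682)=-0.24686, 0.10309×(-2.27213)=-0.23424, 0.13402×(-2.00976)=-0.26935, 0.17526×(-1.74150)=-0.30521, 0.13402×(-2.00976)=-0.26935, 0.13402×(-2.00976)=-0.26935, 0.20619×(-1.57898)=-0.32556.
Sum = -1.91992, so H' = 1.920.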